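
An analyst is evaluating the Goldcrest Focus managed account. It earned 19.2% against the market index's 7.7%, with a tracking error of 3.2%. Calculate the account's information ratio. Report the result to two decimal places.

IR = (Rp − Rb) / TE = (19.2% − 7.7%) / 3.2% = 11.50% / 3.2% = 3.5938

3.59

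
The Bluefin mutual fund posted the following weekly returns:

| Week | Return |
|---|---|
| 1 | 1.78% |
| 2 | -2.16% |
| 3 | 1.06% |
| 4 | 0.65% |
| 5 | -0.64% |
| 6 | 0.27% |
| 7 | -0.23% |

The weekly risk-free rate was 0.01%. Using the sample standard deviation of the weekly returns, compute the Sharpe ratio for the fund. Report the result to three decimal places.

0.074

r̄ = (1.78 − 2.16 + 1.06 + 0.65 − 0.64 + 0.27 − 0.23) / 7 = 0.730 / 7 = 0.1043%
Sample std dev = √[9.8394 / 6] = 1.2806%
Sharpe = (r̄ − rf) / σ = (0.1043 − 0.01) / 1.2806 = 0.0943 / 1.2806 = 0.0736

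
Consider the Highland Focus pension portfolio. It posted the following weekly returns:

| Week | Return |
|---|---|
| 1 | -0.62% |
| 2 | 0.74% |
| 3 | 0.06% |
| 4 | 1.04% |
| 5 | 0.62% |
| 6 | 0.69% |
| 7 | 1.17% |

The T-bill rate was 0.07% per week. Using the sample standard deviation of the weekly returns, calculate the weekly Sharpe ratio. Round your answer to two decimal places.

0.74

Mean return r̄ = 3.700 / 7 = 0.5286%
Sample std dev = √[2.2909 / 6] = 0.6179%
Sharpe = (r̄ − rf) / σ = (0.5286 − 0.07) / 0.6179 = 0.4586 / 0.6179 = 0.7422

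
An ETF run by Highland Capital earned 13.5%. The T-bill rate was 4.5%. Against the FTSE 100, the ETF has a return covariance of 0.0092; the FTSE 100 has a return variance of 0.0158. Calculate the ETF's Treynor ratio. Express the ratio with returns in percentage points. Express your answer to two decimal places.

15.46

β = Cov / Var = 0.0092 / 0.0158 = 0.5823
Treynor = (Rp − Rf) / β = (13.5% − 4.5%) / 0.5823 = 9.00 / 0.5823 = 15.4560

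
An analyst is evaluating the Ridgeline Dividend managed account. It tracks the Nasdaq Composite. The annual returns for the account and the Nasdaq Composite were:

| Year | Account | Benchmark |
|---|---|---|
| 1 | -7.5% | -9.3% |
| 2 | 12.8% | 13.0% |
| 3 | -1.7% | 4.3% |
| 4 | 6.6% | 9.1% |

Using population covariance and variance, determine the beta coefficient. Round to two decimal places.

0.86

r̄p = 2.5500%,  r̄m = 4.2750%
Cov = Σ(rp − r̄p)(rm − r̄m) / 4 = 61.3238
Var(rm) = Σ(rm − r̄m)² / 4 = 70.9219
β = Cov / Var = 61.3238 / 70.9219 = 0.8647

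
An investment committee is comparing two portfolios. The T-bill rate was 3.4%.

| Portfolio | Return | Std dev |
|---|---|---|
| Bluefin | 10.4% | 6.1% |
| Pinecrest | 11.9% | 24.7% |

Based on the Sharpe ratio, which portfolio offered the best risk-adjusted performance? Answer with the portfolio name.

Bluefin: Sharpe ratio = (10.4% − 3.4%) / 6.1% = 1.148
Pinecrest: Sharpe ratio = (11.9% − 3.4%) / 24.7% = 0.344
Highest: Bluefin (1.148).

Bluefin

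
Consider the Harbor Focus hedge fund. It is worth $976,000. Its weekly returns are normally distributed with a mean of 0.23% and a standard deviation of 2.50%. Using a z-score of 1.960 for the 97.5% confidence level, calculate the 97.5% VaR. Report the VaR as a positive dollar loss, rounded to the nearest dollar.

Return at the 97.5% tail: μ − z·σ = 0.23% − 1.960 × 2.50% = 0.23 − 4.9000 = -4.6700%
VaR = −(-4.6700%) × $976,000 = 4.6700% × $976,000 = $45,579

$45,579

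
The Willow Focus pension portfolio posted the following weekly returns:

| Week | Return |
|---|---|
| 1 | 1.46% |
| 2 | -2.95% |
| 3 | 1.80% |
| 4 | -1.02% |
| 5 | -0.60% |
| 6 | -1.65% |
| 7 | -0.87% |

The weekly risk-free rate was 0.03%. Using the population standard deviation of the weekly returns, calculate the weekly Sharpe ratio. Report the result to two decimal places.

-0.37

r̄ = (1.46 − 2.95 + 1.8 − 1.02 − 0.6 − 1.65 − 0.87) / 7 = -3.830 / 7 = -0.5471%
Population σ = √[Σ(r − r̄)² / 7] = √[16.8583 / 7] = √2.4083 = 1.5519%
Sharpe = (r̄ − rf) / σ = (-0.5471 − 0.03) / 1.5519 = -0.5771 / 1.5519 = -0.3719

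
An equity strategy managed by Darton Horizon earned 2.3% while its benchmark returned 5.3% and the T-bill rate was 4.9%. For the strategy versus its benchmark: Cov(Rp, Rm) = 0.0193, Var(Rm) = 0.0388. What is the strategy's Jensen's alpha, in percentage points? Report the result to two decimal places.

-2.80

β = Cov / Var = 0.0193 / 0.0388 = 0.4974
E[R] = Rf + β(Rm − Rf) = 4.9% + 0.4974 × (5.3% − 4.9%) = 5.0990%
α = Rp − E[R] = 2.3% − 5.0990% = -2.7990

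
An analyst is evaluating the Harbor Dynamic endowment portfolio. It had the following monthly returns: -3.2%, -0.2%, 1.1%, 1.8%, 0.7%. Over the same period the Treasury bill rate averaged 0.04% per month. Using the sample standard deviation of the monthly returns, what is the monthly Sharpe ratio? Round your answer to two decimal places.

0.00

r̄ = (-3.2 − 0.2 + 1.1 + 1.8 + 0.7) / 5 = 0.20 / 5 = 0.0400%
Σ(r − r̄)² = (-3.2 − 0.0400)² + (-0.2 − 0.0400)² + … = 15.2120
σ = √[15.2120 / 4] = 1.9501%
Sharpe = (r̄ − rf) / σ = (0.0400 − 0.04) / 1.9501 = 0.0000 / 1.9501 = 0.0000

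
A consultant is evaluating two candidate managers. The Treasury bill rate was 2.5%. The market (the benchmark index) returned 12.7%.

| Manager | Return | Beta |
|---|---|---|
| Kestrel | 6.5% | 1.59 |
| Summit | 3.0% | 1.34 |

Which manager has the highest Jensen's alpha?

Kestrel: α = 6.5% − [2.5% + 1.59 × (12.7% − 2.5%)] = -12.218
Summit: α = 3.0% − [2.5% + 1.34 × (12.7% − 2.5%)] = -13.168
Highest: Kestrel (-12.218).

Kestrel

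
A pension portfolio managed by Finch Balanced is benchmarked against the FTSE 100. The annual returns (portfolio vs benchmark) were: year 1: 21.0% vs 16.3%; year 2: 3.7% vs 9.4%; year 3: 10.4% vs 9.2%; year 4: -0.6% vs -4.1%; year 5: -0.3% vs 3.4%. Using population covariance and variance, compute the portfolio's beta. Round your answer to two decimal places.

r̄p = 6.8400%,  r̄m = 6.8400%
Cov = Σ(rp − r̄p)(rm − r̄m) / 5 = 48.0544
Var(rm) = Σ(rm − r̄m)² / 5 = 46.6264
β = Cov / Var = 48.0544 / 46.6264 = 1.0306

1.03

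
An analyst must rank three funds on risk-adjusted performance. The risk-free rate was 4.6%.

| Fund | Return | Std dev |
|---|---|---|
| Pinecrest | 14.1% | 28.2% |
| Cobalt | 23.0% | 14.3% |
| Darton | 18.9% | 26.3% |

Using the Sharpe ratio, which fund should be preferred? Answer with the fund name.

Pinecrest: Sharpe ratio = (14.1% − 4.6%) / 28.2% = 0.337
Cobalt: Sharpe ratio = (23.0% − 4.6%) / 14.3% = 1.287
Darton: Sharpe ratio = (18.9% − 4.6%) / 26.3% = 0.544
Highest: Cobalt (1.287).

Cobalt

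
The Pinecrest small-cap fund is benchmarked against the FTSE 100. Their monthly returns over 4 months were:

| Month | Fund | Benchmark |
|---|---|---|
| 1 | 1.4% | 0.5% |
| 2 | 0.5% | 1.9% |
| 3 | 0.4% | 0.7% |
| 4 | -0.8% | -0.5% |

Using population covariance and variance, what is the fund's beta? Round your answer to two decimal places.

r̄p = 0.3750%,  r̄m = 0.6500%
Cov = Σ(rp − r̄p)(rm − r̄m) / 4 = 0.3388
Var(rm) = Σ(rm − r̄m)² / 4 = 0.7275
β = Cov / Var = 0.3388 / 0.7275 = 0.4657

0.47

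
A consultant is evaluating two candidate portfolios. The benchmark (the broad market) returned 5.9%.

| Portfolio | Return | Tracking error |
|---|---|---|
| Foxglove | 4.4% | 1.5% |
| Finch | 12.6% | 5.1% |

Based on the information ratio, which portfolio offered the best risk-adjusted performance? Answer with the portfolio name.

Finch

Foxglove: IR = (4.4% − 5.9%) / 1.5% = -1.000
Finch: IR = (12.6% − 5.9%) / 5.1% = 1.314
Highest: Finch (1.314).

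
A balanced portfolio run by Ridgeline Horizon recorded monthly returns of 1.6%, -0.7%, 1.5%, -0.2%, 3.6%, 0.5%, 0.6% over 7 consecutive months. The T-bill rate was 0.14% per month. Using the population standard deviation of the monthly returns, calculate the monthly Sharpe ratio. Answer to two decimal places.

0.64

r̄ = (1.6 − 0.7 + 1.5 − 0.2 + 3.6 + 0.5 + 0.6) / 7 = 0.9857%
Population std dev = √[12.1086 / 7] = 1.3152%
Sharpe = (r̄ − rf) / σ = (0.9857 − 0.14) / 1.3152 = 0.8457 / 1.3152 = 0.6430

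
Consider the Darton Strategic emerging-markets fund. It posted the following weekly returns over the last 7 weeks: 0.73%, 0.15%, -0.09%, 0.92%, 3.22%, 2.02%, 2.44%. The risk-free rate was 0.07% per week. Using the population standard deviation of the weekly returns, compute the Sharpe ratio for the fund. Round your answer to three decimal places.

1.108

Mean return r̄ = 9.390 / 7 = 1.3414%
Σ(r − r̄)² = (0.73 − 1.3414)² + (0.15 − 1.3414)² + (-0.09 − 1.3414)² + … = 9.2163
σ = √[9.2163 / 7] = 1.1474%
Sharpe = (r̄ − rf) / σ = (1.3414 − 0.07) / 1.1474 = 1.2714 / 1.1474 = 1.1081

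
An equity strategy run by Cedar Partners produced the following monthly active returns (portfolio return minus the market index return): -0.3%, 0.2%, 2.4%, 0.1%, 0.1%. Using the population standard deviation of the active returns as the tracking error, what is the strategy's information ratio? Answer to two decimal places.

r̄ = (-0.3 + 0.2 + 2.4 + 0.1 + 0.1) / 5 = 2.50 / 5 = 0.5000%
Population σ = √[Σ(r − r̄)² / 5] = √[4.6600 / 5] = √0.9320 = 0.9654%
IR = r̄ / tracking error = 0.5000 / 0.9654 = 0.5179

0.52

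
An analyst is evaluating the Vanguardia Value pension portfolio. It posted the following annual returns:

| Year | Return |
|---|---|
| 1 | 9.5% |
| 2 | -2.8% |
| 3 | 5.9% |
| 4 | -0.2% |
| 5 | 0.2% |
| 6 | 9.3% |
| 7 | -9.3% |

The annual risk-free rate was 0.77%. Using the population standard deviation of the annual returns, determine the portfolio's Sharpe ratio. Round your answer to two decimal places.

r̄ = (9.5 − 2.8 + 5.9 − 0.2 + 0.2 + 9.3 − 9.3) / 7 = 12.60 / 7 = 1.8000%
Population std dev = √[283.2800 / 7] = 6.3615%
Sharpe = (r̄ − rf) / σ = (1.8000 − 0.77) / 6.3615 = 1.0300 / 6.3615 = 0.1619

0.16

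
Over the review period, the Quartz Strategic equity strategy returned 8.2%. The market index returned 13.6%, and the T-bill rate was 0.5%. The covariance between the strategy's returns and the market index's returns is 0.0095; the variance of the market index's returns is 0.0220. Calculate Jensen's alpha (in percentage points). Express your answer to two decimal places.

2.04

β = Cov / Var = 0.0095 / 0.0220 = 0.4318
E[R] = Rf + β(Rm − Rf) = 0.5% + 0.4318 × (13.6% − 0.5%) = 6.1566%
α = Rp − E[R] = 8.2% − 6.1566% = 2.0434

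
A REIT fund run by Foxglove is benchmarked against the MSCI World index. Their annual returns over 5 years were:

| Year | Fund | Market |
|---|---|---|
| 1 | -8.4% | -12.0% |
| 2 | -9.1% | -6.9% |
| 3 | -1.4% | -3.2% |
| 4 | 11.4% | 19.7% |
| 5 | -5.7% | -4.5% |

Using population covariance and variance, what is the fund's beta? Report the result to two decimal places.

r̄p = -2.6400%,  r̄m = -1.3800%
Cov = Σ(rp − r̄p)(rm − r̄m) / 5 = 80.0168
Var(rm) = Σ(rm − r̄m)² / 5 = 120.1336
β = Cov / Var = 80.0168 / 120.1336 = 0.6661

0.67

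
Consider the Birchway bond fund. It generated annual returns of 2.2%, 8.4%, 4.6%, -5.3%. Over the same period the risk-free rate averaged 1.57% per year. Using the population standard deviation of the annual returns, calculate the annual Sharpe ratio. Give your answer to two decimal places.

r̄ = (2.2 + 8.4 + 4.6 − 5.3) / 4 = 2.4750%
Population std dev = √[100.1475 / 4] = 5.0037%
Sharpe = (r̄ − rf) / σ = (2.4750 − 1.57) / 5.0037 = 0.9050 / 5.0037 = 0.1809

0.18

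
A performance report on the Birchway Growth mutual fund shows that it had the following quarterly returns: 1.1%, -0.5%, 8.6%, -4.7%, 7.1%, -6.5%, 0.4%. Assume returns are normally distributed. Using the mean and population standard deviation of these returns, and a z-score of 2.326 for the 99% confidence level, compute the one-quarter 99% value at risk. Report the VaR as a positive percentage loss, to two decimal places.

11.20

r̄ = (1.1 − 0.5 + 8.6 − 4.7 + 7.1 − 6.5 + 0.4) / 7 = 0.7857%
Σ(r − r̄)² = (1.1 − 0.7857)² + (-0.5 − 0.7857)² + … = 186.0086
σ = √[186.0086 / 7] = 5.1549%
VaR = −(r̄ − z·σ) = −(0.7857 − 2.326 × 5.1549) = −(-11.2046) = 11.2046%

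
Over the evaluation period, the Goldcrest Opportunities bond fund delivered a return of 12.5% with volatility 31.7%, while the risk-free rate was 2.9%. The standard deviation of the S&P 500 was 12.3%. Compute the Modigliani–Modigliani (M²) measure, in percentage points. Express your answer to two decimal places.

6.62

Sharpe = (Rp − Rf) / σp = (12.5% − 2.9%) / 31.7% = 0.3028
M² = Rf + Sharpe × σm = 2.9% + 0.3028 × 12.3% = 6.6244%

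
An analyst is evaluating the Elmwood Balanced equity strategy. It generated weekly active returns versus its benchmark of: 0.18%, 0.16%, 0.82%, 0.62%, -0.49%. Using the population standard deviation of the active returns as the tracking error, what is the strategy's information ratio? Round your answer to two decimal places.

0.57

r̄ = (0.18 + 0.16 + 0.82 + 0.62 − 0.49) / 5 = 0.2580%
Σ(r − r̄)² = (0.18 − 0.2580)² + (0.16 − 0.2580)² + … = 1.0221
σ = √[1.0221 / 5] = 0.4521%
IR = r̄ / tracking error = 0.2580 / 0.4521 = 0.5707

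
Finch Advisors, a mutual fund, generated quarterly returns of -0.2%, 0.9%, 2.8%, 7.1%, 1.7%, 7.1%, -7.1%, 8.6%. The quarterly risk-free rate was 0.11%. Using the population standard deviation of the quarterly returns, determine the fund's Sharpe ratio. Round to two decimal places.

r̄ = (-0.2 + 0.9 + 2.8 + 7.1 + 1.7 + 7.1 − 7.1 + 8.6) / 8 = 20.90 / 8 = 2.6125%
Σ(r − r̄)² = (-0.2 − 2.6125)² + (0.9 − 2.6125)² + … = 182.1688
population σ = √(182.1688 / 8) = √22.7711 = 4.7719%
Sharpe = (r̄ − rf) / σ = (2.6125 − 0.11) / 4.7719 = 2.5025 / 4.7719 = 0.5244

0.52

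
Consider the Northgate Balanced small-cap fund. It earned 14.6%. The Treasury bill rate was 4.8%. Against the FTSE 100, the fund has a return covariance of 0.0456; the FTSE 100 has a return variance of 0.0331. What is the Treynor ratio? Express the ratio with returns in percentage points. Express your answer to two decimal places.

7.11

β = Cov / Var = 0.0456 / 0.0331 = 1.3776
Treynor = (Rp − Rf) / β = (14.6% − 4.8%) / 1.3776 = 9.80 / 1.3776 = 7.1138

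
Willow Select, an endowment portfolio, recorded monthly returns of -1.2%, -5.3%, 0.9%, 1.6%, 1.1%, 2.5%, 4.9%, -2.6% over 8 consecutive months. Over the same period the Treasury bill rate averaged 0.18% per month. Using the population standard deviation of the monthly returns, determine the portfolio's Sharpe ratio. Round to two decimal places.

0.02

r̄ = (-1.2 − 5.3 + 0.9 + 1.6 + 1.1 + 2.5 + 4.9 − 2.6) / 8 = 0.2375%
Σ(r − r̄)² = (-1.2 − 0.2375)² + (-5.3 − 0.2375)² + (0.9 − 0.2375)² + … = 70.6788
σ = √[70.6788 / 8] = 2.9723%
Sharpe = (r̄ − rf) / σ = (0.2375 − 0.18) / 2.9723 = 0.0575 / 2.9723 = 0.0193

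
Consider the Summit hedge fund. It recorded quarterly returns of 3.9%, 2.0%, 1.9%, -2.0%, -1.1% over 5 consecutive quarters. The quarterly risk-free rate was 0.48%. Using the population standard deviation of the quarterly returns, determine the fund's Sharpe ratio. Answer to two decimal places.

Mean return r̄ = 4.70 / 5 = 0.9400%
Population std dev = √[23.6120 / 5] = 2.1731%
Sharpe = (r̄ − rf) / σ = (0.9400 − 0.48) / 2.1731 = 0.4600 / 2.1731 = 0.2117

0.21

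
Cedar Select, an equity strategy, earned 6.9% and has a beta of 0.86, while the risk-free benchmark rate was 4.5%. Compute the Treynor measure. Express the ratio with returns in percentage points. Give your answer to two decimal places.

Treynor = (Rp − Rf) / β = (6.9% − 4.5%) / 0.86 = 2.40 / 0.86 = 2.7907

2.79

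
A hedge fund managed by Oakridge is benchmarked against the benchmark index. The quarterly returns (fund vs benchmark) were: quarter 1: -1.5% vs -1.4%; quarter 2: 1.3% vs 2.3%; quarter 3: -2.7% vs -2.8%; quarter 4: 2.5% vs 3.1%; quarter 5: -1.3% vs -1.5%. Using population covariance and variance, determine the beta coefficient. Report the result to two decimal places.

r̄p = -0.3400%,  r̄m = -0.0600%
Cov = Σ(rp − r̄p)(rm − r̄m) / 5 = 4.4496
Var(rm) = Σ(rm − r̄m)² / 5 = 5.3864
β = Cov / Var = 4.4496 / 5.3864 = 0.8261

0.83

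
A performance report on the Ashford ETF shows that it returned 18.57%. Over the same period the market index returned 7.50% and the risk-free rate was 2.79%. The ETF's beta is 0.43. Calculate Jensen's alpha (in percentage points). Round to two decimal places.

CAPM expected return = Rf + β(Rm − Rf) = 2.79% + 0.43 × (7.50% − 2.79%) = 2.79 + 0.43 × 4.71 = 4.8153%
Jensen's α = Rp − E[R] = 18.57% − 4.8153% = 13.7547

13.75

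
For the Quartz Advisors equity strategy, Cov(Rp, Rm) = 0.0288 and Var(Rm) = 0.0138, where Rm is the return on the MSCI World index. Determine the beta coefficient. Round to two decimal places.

β = Cov(Rp, Rm) / Var(Rm) = 0.0288 / 0.0138 = 2.0870

2.09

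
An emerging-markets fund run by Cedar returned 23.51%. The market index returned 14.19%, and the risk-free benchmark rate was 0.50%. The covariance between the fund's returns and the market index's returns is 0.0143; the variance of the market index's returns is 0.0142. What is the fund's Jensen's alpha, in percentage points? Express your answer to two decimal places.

9.22

β = Cov / Var = 0.0143 / 0.0142 = 1.0070
E[R] = Rf + β(Rm − Rf) = 0.50% + 1.0070 × (14.19% − 0.50%) = 14.2858%
α = Rp − E[R] = 23.51% − 14.2858% = 9.2242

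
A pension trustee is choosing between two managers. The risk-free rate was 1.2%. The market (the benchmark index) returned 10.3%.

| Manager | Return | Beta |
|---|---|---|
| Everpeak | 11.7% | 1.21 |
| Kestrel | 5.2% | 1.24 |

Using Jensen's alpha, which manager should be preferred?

Everpeak

Everpeak: α = 11.7% − [1.2% + 1.21 × (10.3% − 1.2%)] = -0.511
Kestrel: α = 5.2% − [1.2% + 1.24 × (10.3% − 1.2%)] = -7.284
Highest: Everpeak (-0.511).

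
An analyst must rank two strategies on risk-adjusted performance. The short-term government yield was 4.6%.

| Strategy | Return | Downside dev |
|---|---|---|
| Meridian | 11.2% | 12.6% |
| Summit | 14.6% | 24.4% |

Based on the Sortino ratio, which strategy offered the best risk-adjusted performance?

Meridian

Meridian: Sortino ratio = (11.2% − 4.6%) / 12.6% = 0.524
Summit: Sortino ratio = (14.6% − 4.6%) / 24.4% = 0.410
Highest: Meridian (0.524).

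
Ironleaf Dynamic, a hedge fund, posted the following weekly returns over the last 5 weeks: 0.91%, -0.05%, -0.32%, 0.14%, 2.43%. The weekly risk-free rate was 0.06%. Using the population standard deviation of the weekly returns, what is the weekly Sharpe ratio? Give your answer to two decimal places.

r̄ = (0.91 − 0.05 − 0.32 + 0.14 + 2.43) / 5 = 3.110 / 5 = 0.6220%
Population σ = √[Σ(r − r̄)² / 5] = √[4.9231 / 5] = √0.9846 = 0.9923%
Sharpe = (r̄ − rf) / σ = (0.6220 − 0.06) / 0.9923 = 0.5620 / 0.9923 = 0.5664

0.57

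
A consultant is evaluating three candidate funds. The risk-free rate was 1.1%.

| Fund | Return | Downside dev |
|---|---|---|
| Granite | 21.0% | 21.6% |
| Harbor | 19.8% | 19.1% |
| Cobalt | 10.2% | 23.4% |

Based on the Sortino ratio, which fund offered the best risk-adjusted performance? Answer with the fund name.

Granite: Sortino ratio = (21.0% − 1.1%) / 21.6% = 0.921
Harbor: Sortino ratio = (19.8% − 1.1%) / 19.1% = 0.979
Cobalt: Sortino ratio = (10.2% − 1.1%) / 23.4% = 0.389
Highest: Harbor (0.979).

Harbor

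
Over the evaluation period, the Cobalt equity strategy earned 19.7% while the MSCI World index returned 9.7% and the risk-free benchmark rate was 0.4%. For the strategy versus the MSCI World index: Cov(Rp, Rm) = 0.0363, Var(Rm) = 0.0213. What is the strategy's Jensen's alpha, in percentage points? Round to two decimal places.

3.45

β = Cov / Var = 0.0363 / 0.0213 = 1.7042
E[R] = Rf + β(Rm − Rf) = 0.4% + 1.7042 × (9.7% − 0.4%) = 16.2491%
α = Rp − E[R] = 19.7% − 16.2491% = 3.4509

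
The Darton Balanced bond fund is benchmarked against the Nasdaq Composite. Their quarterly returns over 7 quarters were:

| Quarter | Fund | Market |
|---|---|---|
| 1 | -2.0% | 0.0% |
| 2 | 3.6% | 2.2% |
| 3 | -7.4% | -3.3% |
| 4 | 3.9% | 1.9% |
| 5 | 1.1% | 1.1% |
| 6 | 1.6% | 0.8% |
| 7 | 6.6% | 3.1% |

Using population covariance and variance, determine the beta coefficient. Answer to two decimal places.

2.18

r̄p = 1.0571%,  r̄m = 0.8286%
Cov = Σ(rp − r̄p)(rm − r̄m) / 7 = 8.0812
Var(rm) = Σ(rm − r̄m)² / 7 = 3.7135
β = Cov / Var = 8.0812 / 3.7135 = 2.1762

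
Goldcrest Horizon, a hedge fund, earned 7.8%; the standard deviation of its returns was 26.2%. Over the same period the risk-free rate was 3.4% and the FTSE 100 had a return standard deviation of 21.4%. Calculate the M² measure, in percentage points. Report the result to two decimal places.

6.99

Sharpe = (Rp − Rf) / σp = (7.8% − 3.4%) / 26.2% = 0.1679
M² = Rf + Sharpe × σm = 3.4% + 0.1679 × 21.4% = 6.9931%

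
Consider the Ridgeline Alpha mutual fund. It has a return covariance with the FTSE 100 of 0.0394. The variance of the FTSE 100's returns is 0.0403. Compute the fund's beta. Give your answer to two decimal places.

0.98

β = Cov(Rp, Rm) / Var(Rm) = 0.0394 / 0.0403 = 0.9777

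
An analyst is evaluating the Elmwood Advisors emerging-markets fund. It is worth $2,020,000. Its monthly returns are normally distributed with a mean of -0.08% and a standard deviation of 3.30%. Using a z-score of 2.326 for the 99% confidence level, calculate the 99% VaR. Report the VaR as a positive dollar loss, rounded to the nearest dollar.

Return at the 99% tail: μ − z·σ = -0.08% − 2.326 × 3.30% = -0.08 − 7.6758 = -7.7558%
VaR = −(-7.7558%) × $2,020,000 = 7.7558% × $2,020,000 = $156,667

$156,667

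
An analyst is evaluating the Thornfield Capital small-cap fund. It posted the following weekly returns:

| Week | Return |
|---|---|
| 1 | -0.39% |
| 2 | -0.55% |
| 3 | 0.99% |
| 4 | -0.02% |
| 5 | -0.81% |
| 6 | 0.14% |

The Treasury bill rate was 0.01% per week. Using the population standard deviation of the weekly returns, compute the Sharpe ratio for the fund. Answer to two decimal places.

-0.20

μ = (-0.39 − 0.55 + 0.99 − 0.02 − 0.81 + 0.14) / 6 = -0.1067%
Σ(r − μ)² = 2.0425; population σ = √(2.0425/6) = 0.5835%
Sharpe = (μ − rf) / σ = (-0.1067 − 0.01) / 0.5835 = -0.1167 / 0.5835 = -0.2000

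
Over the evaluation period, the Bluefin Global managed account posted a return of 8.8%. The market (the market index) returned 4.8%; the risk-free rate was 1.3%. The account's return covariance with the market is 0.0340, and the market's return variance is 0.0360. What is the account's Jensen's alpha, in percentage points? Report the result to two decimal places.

β = Cov / Var = 0.0340 / 0.0360 = 0.9444
E[R] = Rf + β(Rm − Rf) = 1.3% + 0.9444 × (4.8% − 1.3%) = 4.6054%
α = Rp − E[R] = 8.8% − 4.6054% = 4.1946

4.19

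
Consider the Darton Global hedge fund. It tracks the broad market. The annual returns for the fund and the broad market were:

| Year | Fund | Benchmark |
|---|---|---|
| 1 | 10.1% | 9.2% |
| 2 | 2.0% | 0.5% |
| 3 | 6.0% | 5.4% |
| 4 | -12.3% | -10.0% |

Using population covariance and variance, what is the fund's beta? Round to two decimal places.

r̄p = 1.4500%,  r̄m = 1.2750%
Cov = Σ(rp − r̄p)(rm − r̄m) / 4 = 60.4813
Var(rm) = Σ(rm − r̄m)² / 4 = 51.8869
β = Cov / Var = 60.4813 / 51.8869 = 1.1656

1.17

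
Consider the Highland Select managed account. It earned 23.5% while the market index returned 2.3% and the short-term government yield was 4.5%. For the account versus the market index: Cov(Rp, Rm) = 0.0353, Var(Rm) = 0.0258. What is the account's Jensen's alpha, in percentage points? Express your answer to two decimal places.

22.01

β = Cov / Var = 0.0353 / 0.0258 = 1.3682
E[R] = Rf + β(Rm − Rf) = 4.5% + 1.3682 × (2.3% − 4.5%) = 1.4900%
α = Rp − E[R] = 23.5% − 1.4900% = 22.0100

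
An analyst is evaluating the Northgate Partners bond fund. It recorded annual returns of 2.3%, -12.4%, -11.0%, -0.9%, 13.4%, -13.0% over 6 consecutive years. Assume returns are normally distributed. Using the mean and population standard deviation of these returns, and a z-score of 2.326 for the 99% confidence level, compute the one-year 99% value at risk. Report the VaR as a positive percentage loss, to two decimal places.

Mean return μ = -21.60 / 6 = -3.6000%
Σ(r − μ)² = (2.3 − (-3.6000))² + (-12.4 − (-3.6000))² + (-11 − (-3.6000))² + … = 551.6600
population σ = √(551.6600 / 6) = √91.9433 = 9.5887%
VaR = −(μ − z·σ) = −(-3.6000 − 2.326 × 9.5887) = −(-25.9033) = 25.9033%

25.90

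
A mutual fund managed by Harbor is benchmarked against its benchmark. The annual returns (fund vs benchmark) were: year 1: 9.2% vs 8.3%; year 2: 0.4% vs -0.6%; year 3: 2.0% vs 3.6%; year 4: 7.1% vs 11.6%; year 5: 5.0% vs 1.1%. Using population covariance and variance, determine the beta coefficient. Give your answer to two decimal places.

r̄p = 4.7400%,  r̄m = 4.8000%
Cov = Σ(rp − r̄p)(rm − r̄m) / 5 = 11.4840
Var(rm) = Σ(rm − r̄m)² / 5 = 20.5560
β = Cov / Var = 11.4840 / 20.5560 = 0.5587

0.56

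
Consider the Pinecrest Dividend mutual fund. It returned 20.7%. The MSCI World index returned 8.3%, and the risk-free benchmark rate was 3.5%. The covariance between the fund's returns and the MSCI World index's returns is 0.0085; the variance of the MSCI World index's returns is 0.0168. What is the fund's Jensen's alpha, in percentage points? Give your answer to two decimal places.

14.77

β = Cov / Var = 0.0085 / 0.0168 = 0.5060
E[R] = Rf + β(Rm − Rf) = 3.5% + 0.5060 × (8.3% − 3.5%) = 5.9288%
α = Rp − E[R] = 20.7% − 5.9288% = 14.7712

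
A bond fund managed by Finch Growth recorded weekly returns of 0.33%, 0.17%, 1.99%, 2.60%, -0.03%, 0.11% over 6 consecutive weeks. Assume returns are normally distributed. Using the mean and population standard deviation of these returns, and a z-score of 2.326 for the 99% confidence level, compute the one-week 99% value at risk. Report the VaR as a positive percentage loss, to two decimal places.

1.54

Mean return r̄ = 5.170 / 6 = 0.8617%
Σ(r − r̄)² = (0.33 − 0.8617)² + (0.17 − 0.8617)² + (1.99 − 0.8617)² + … = 6.4161
σ = √[6.4161 / 6] = 1.0341%
VaR = −(r̄ − z·σ) = −(0.8617 − 2.326 × 1.0341) = −(-1.5436) = 1.5436%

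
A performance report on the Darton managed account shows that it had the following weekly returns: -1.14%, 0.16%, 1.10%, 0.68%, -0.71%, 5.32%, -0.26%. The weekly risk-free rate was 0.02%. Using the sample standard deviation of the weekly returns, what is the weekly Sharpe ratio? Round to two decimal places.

r̄ = (-1.14 + 0.16 + 1.1 + 0.68 − 0.71 + 5.32 − 0.26) / 7 = 5.150 / 7 = 0.7357%
Sample std dev = √[28.0828 / 6] = 2.1634%
Sharpe = (r̄ − rf) / σ = (0.7357 − 0.02) / 2.1634 = 0.7157 / 2.1634 = 0.3308

0.33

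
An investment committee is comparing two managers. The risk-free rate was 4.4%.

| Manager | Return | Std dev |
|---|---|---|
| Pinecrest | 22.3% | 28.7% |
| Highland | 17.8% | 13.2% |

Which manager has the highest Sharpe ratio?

Highland

Pinecrest: Sharpe ratio = (22.3% − 4.4%) / 28.7% = 0.624
Highland: Sharpe ratio = (17.8% − 4.4%) / 13.2% = 1.015
Highest: Highland (1.015).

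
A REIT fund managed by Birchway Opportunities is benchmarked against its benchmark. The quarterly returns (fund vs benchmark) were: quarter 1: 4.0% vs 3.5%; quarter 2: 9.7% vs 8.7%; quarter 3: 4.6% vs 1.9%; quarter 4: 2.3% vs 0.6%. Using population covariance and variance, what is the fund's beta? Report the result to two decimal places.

0.87

r̄p = 5.1500%,  r̄m = 3.6750%
Cov = Σ(rp − r̄p)(rm − r̄m) / 4 = 8.2013
Var(rm) = Σ(rm − r̄m)² / 4 = 9.4719
β = Cov / Var = 8.2013 / 9.4719 = 0.8659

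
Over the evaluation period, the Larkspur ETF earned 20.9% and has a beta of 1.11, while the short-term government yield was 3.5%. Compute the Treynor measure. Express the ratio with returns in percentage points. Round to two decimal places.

15.68

Treynor = (Rp − Rf) / β = (20.9% − 3.5%) / 1.11 = 17.40 / 1.11 = 15.6757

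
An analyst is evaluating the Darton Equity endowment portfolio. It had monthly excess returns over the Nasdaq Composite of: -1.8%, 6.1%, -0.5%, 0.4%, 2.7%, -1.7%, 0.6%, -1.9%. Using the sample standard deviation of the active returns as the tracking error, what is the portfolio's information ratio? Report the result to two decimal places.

r̄ = (-1.8 + 6.1 − 0.5 + 0.4 + 2.7 − 1.7 + 0.6 − 1.9) / 8 = 0.4875%
Sample σ = √[Σ(r − r̄)² / 7] = √[53.1088 / 7] = √7.5870 = 2.7545%
IR = r̄ / tracking error = 0.4875 / 2.7545 = 0.1770

0.18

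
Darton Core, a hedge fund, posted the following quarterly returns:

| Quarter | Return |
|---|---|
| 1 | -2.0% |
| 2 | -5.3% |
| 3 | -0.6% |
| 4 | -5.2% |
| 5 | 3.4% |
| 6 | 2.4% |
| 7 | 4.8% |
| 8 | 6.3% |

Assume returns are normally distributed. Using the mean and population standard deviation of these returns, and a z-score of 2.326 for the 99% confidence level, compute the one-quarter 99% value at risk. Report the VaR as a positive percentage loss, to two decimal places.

Mean return r̄ = 3.80 / 8 = 0.4750%
Population σ = √[Σ(r − r̄)² / 8] = √[137.7350 / 8] = √17.2169 = 4.1493%
VaR = −(r̄ − z·σ) = −(0.4750 − 2.326 × 4.1493) = −(-9.1763) = 9.1763%

9.18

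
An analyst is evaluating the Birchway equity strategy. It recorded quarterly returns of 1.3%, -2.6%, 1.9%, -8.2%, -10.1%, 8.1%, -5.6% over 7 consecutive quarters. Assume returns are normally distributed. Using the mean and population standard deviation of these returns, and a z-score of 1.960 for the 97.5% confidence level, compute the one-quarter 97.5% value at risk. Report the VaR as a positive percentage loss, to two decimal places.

r̄ = (1.3 − 2.6 + 1.9 − 8.2 − 10.1 + 8.1 − 5.6) / 7 = -2.1714%
Σ(r − r̄)² = (1.3 − (-2.1714))² + (-2.6 − (-2.1714))² + (1.9 − (-2.1714))² + … = 245.2743
σ = √[245.2743 / 7] = 5.9194%
VaR = −(r̄ − z·σ) = −(-2.1714 − 1.960 × 5.9194) = −(-13.7734) = 13.7734%

13.77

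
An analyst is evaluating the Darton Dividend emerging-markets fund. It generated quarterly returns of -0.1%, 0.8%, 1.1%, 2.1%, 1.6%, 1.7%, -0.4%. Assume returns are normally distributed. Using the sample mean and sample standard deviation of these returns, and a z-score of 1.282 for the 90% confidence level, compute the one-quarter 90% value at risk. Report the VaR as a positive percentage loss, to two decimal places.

μ = (-0.1 + 0.8 + 1.1 + 2.1 + 1.6 + 1.7 − 0.4) / 7 = 6.80 / 7 = 0.9714%
Σ(r − μ)² = 5.2743; sample σ = √(5.2743/6) = 0.9376%
VaR = −(μ − z·σ) = −(0.9714 − 1.282 × 0.9376) = −(-0.2306) = 0.2306%

0.23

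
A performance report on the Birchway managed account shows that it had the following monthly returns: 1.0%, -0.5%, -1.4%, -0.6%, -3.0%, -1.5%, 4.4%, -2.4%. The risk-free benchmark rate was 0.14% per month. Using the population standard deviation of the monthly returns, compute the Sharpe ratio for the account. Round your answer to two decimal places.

-0.29

Mean return r̄ = -4.00 / 8 = -0.5000%
Population std dev = √[37.9400 / 8] = 2.1777%
Sharpe = (r̄ − rf) / σ = (-0.5000 − 0.14) / 2.1777 = -0.6400 / 2.1777 = -0.2939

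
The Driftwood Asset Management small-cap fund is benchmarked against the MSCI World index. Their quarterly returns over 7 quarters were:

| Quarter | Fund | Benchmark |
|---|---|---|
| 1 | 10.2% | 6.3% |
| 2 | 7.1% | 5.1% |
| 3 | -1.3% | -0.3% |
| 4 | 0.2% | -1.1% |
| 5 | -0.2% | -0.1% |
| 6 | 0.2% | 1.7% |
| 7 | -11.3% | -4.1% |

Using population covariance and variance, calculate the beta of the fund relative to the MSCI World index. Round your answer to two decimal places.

r̄p = 0.7000%,  r̄m = 1.0714%
Cov = Σ(rp − r̄p)(rm − r̄m) / 7 = 20.2971
Var(rm) = Σ(rm − r̄m)² / 7 = 11.2392
β = Cov / Var = 20.2971 / 11.2392 = 1.8059

1.81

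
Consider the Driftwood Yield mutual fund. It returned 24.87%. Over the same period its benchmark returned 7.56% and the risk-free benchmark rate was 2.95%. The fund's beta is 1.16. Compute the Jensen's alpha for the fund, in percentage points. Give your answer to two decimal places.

16.57

CAPM expected return = Rf + β(Rm − Rf) = 2.95% + 1.16 × (7.56% − 2.95%) = 2.95 + 1.16 × 4.61 = 8.2976%
Jensen's α = Rp − E[R] = 24.87% − 8.2976% = 16.5724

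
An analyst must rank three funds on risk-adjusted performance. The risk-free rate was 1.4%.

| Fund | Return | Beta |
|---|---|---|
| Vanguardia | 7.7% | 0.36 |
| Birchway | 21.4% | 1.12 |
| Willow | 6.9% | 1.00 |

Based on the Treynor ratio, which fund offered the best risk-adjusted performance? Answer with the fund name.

Vanguardia: Treynor = (7.7% − 1.4%) / 0.36 = 17.500
Birchway: Treynor = (21.4% − 1.4%) / 1.12 = 17.857
Willow: Treynor = (6.9% − 1.4%) / 1.00 = 5.500
Highest: Birchway (17.857).

Birchway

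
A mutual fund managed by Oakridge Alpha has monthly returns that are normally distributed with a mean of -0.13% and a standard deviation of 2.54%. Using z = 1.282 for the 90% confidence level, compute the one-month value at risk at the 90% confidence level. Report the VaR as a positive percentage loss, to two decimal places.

3.39

VaR (as % loss) = −(μ − z·σ) = −(-0.13% − 1.282 × 2.54%) = −(-3.38628%) = 3.38628%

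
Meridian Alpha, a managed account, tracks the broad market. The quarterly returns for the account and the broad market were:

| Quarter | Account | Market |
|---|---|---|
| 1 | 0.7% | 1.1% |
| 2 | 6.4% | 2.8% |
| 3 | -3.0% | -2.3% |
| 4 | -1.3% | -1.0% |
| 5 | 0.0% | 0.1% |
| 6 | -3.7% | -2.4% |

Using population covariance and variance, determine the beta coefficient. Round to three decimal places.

r̄p = -0.1500%,  r̄m = -0.2833%
Cov = Σ(rp − r̄p)(rm − r̄m) / 6 = 5.9192
Var(rm) = Σ(rm − r̄m)² / 6 = 3.4381
β = Cov / Var = 5.9192 / 3.4381 = 1.7216

1.722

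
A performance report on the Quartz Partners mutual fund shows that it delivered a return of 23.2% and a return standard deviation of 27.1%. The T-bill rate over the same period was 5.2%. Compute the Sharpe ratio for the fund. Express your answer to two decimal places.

Sharpe = (Rp − Rf) / σp = (23.2% − 5.2%) / 27.1% = 18.00% / 27.1% = 0.6642

0.66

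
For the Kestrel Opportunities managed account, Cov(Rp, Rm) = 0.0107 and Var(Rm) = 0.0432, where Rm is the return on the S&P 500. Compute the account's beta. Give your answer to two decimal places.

β = Cov(Rp, Rm) / Var(Rm) = 0.0107 / 0.0432 = 0.2477

0.25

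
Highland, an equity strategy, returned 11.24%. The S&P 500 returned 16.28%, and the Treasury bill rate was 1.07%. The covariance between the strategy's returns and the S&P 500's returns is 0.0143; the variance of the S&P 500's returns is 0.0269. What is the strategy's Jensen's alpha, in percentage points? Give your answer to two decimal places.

β = Cov / Var = 0.0143 / 0.0269 = 0.5316
E[R] = Rf + β(Rm − Rf) = 1.07% + 0.5316 × (16.28% − 1.07%) = 9.1556%
α = Rp − E[R] = 11.24% − 9.1556% = 2.0844

2.08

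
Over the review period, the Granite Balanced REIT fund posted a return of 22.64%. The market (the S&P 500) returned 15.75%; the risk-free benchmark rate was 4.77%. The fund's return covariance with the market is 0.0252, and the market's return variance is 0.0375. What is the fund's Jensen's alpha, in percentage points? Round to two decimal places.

β = Cov / Var = 0.0252 / 0.0375 = 0.6720
E[R] = Rf + β(Rm − Rf) = 4.77% + 0.6720 × (15.75% − 4.77%) = 12.1486%
α = Rp − E[R] = 22.64% − 12.1486% = 10.4914

10.49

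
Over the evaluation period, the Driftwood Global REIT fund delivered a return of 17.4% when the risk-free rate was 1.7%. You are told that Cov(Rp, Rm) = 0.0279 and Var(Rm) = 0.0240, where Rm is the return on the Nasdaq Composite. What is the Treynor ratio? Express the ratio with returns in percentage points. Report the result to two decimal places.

13.51

β = Cov / Var = 0.0279 / 0.0240 = 1.1625
Treynor = (Rp − Rf) / β = (17.4% − 1.7%) / 1.1625 = 15.70 / 1.1625 = 13.5054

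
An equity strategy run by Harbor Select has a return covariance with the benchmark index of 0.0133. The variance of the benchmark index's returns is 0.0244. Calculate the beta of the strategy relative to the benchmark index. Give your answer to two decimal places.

β = Cov(Rp, Rm) / Var(Rm) = 0.0133 / 0.0244 = 0.5451

0.55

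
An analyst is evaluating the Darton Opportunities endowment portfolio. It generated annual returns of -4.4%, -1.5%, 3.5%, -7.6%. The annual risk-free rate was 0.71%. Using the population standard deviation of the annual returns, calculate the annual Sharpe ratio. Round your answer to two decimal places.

-0.79

r̄ = (-4.4 − 1.5 + 3.5 − 7.6) / 4 = -10.00 / 4 = -2.5000%
Σ(r − r̄)² = 66.6200; population σ = √(66.6200/4) = 4.0811%
Sharpe = (r̄ − rf) / σ = (-2.5000 − 0.71) / 4.0811 = -3.2100 / 4.0811 = -0.7866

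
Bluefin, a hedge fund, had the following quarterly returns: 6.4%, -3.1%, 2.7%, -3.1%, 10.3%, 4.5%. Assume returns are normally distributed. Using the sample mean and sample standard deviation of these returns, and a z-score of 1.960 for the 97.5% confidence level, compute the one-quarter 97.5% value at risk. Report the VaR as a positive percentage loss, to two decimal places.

7.48

r̄ = (6.4 − 3.1 + 2.7 − 3.1 + 10.3 + 4.5) / 6 = 17.70 / 6 = 2.9500%
Sample σ = √[Σ(r − r̄)² / 5] = √[141.5950 / 5] = √28.3190 = 5.3216%
VaR = −(r̄ − z·σ) = −(2.9500 − 1.960 × 5.3216) = −(-7.4803) = 7.4803%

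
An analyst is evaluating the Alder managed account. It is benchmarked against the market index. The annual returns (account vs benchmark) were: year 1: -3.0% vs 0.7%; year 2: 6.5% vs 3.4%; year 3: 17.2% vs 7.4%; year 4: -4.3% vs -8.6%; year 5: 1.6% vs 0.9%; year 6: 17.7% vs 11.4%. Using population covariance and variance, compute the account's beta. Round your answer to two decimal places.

r̄p = 5.9500%,  r̄m = 2.5333%
Cov = Σ(rp − r̄p)(rm − r̄m) / 6 = 49.5067
Var(rm) = Σ(rm − r̄m)² / 6 = 38.8389
β = Cov / Var = 49.5067 / 38.8389 = 1.2747

1.27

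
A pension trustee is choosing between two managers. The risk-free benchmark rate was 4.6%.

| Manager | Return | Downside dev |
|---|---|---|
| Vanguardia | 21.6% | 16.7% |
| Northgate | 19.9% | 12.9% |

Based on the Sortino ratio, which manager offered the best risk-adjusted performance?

Northgate

Vanguardia: Sortino ratio = (21.6% − 4.6%) / 16.7% = 1.018
Northgate: Sortino ratio = (19.9% − 4.6%) / 12.9% = 1.186
Highest: Northgate (1.186).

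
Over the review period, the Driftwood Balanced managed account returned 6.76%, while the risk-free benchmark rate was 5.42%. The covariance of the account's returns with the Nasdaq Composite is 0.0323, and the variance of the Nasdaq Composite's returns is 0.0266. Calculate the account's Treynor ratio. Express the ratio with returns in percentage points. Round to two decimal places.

β = Cov / Var = 0.0323 / 0.0266 = 1.2143
Treynor = (Rp − Rf) / β = (6.76% − 5.42%) / 1.2143 = 1.34 / 1.2143 = 1.1035

1.10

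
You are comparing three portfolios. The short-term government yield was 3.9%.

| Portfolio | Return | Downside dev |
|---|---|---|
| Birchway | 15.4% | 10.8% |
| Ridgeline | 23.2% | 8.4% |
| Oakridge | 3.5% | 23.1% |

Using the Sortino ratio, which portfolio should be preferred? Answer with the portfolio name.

Birchway: Sortino ratio = (15.4% − 3.9%) / 10.8% = 1.065
Ridgeline: Sortino ratio = (23.2% − 3.9%) / 8.4% = 2.298
Oakridge: Sortino ratio = (3.5% − 3.9%) / 23.1% = -0.017
Highest: Ridgeline (2.298).

Ridgeline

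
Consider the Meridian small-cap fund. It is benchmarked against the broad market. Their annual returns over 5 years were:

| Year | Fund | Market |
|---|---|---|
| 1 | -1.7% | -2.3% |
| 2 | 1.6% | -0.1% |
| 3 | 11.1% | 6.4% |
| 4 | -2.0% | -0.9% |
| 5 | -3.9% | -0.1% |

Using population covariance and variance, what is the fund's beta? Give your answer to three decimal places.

r̄p = 1.0200%,  r̄m = 0.6000%
Cov = Σ(rp − r̄p)(rm − r̄m) / 5 = 14.7840
Var(rm) = Σ(rm − r̄m)² / 5 = 9.0560
β = Cov / Var = 14.7840 / 9.0560 = 1.6325

1.633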